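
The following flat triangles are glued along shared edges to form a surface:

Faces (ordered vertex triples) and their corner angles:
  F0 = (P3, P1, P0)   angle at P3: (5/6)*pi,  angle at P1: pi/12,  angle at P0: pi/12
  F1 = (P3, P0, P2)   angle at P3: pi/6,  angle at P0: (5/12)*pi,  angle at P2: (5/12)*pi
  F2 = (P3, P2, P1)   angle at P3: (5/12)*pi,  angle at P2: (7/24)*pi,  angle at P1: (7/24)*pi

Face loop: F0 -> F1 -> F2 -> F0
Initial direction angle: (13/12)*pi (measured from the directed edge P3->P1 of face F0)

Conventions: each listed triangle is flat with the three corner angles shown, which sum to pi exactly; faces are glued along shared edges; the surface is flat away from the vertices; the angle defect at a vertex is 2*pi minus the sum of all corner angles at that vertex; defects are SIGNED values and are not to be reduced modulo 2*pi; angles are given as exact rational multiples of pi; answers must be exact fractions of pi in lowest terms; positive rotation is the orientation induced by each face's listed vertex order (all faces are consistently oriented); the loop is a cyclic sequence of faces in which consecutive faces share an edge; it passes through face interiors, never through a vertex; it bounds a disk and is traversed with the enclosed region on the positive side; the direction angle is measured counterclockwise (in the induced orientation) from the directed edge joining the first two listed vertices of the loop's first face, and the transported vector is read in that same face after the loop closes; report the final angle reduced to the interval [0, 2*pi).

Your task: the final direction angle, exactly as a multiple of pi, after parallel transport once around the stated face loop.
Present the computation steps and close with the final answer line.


enclosed vertex P3: corner angles sum to (17/12)*pi, defect = 2*pi - (17/12)*pi = (7/12)*pi
final direction = starting direction + enclosed defect total, reduced mod 2*pi (induced orientation)
final angle = (13/12)*pi + (7/12)*pi = (5/3)*pi (mod 2*pi)

Answer: final direction angle = (5/3)*pi


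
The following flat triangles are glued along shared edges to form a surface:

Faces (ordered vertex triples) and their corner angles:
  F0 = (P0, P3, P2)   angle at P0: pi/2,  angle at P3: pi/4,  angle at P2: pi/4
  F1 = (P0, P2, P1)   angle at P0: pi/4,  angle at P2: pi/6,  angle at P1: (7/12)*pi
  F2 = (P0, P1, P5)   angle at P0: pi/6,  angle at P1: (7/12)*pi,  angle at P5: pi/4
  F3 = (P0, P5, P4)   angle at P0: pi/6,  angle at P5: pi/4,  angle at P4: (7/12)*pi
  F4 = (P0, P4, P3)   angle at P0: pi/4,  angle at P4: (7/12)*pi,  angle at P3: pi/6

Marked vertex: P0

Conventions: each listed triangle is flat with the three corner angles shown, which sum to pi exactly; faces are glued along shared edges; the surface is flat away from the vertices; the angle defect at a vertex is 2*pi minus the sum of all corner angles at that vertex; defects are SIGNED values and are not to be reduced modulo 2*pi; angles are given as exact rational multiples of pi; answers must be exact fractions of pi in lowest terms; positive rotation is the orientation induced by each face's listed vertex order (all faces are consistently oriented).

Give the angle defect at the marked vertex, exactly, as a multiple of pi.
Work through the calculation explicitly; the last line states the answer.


Sum of corner angles at P0: (4/3)*pi
defect = 2*pi - (4/3)*pi

Answer: defect(P0) = (2/3)*pi


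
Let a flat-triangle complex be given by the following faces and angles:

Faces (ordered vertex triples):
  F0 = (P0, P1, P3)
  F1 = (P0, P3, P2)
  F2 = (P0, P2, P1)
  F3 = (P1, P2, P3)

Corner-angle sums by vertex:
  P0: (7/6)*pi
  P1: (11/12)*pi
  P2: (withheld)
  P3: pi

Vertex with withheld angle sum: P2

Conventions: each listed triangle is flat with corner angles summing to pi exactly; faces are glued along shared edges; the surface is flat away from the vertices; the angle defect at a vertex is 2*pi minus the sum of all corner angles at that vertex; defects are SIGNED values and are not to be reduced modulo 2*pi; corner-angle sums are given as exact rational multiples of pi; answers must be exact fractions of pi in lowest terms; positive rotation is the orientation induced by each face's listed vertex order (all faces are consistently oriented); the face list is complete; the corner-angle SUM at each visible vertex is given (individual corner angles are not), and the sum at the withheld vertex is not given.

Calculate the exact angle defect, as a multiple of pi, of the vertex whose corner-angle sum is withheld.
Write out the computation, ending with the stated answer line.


V = 4, E = 6, F = 4; chi = V - E + F = 2
Gauss-Bonnet: total defect = 2*pi*chi = 4*pi; visible defects sum to (35/12)*pi

Answer: defect(P2) = (13/12)*pi


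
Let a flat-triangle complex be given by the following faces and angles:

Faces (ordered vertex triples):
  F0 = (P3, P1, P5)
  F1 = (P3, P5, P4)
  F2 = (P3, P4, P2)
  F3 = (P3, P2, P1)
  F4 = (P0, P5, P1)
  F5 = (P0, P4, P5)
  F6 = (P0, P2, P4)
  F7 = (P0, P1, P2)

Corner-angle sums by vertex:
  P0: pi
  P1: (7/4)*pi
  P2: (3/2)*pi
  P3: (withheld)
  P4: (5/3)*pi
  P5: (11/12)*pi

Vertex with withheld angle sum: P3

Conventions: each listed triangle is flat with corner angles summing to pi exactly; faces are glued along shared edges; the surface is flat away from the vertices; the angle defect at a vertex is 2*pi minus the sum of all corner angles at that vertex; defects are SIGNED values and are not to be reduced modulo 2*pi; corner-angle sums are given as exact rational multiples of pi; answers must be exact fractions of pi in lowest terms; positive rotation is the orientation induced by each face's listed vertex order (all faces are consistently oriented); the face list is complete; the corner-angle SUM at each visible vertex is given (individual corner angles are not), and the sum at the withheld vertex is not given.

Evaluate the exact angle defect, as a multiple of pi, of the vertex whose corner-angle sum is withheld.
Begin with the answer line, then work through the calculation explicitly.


Answer: defect(P3) = (5/6)*pi

V = 6, E = 12, F = 8; chi = V - E + F = 2
Gauss-Bonnet: total defect = 2*pi*chi = 4*pi; visible defects sum to (19/6)*pi


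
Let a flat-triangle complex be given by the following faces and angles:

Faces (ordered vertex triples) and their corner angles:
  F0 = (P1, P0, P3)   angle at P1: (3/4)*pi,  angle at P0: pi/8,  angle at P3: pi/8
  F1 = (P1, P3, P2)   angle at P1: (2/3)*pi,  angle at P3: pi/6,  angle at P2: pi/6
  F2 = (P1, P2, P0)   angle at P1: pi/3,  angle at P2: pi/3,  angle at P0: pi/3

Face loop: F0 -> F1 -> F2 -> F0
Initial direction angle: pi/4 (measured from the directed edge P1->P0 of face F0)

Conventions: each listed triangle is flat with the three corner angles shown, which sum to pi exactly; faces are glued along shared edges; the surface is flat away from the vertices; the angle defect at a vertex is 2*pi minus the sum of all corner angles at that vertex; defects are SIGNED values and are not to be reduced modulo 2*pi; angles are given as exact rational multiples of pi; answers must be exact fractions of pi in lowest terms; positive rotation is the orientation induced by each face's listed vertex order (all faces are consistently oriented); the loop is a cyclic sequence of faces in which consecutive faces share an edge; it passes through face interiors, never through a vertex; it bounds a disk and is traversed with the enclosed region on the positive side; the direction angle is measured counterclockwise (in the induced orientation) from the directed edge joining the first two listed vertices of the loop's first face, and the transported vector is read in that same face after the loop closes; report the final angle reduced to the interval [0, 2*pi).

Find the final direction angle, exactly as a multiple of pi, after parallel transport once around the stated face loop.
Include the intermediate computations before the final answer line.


enclosed vertex P1: corner angles sum to (7/4)*pi, defect = 2*pi - (7/4)*pi = pi/4
the rotation equals the total enclosed defect, so the final angle is initial + defects (mod 2*pi)
final angle = pi/4 + pi/4 = pi/2 (mod 2*pi)

Answer: final direction angle = pi/2


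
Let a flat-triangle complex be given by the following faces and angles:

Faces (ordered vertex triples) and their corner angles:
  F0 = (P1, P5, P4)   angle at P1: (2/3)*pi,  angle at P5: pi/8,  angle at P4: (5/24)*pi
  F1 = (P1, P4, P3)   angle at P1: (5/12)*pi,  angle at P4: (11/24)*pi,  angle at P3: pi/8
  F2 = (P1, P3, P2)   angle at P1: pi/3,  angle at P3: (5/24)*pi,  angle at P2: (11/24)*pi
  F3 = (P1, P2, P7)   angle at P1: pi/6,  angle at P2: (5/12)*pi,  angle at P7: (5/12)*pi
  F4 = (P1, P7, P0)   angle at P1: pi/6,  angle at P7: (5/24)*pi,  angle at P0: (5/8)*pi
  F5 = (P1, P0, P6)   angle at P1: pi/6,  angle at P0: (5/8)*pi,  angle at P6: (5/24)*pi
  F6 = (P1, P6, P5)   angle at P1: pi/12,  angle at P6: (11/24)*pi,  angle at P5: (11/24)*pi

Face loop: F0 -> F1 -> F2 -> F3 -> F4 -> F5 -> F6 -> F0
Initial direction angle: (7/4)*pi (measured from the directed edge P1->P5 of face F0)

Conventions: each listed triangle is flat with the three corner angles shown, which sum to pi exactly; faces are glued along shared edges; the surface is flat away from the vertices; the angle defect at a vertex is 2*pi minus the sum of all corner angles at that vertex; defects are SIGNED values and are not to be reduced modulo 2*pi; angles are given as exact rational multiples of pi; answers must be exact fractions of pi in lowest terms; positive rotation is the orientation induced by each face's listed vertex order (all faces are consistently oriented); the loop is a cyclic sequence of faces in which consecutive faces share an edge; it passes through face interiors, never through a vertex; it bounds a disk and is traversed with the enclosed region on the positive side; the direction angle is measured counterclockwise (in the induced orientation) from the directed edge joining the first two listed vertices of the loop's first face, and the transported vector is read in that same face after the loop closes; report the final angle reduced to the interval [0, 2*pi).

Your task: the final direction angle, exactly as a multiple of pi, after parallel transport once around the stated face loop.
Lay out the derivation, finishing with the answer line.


enclosed vertex P1: corner angles sum to 2*pi, defect = 2*pi - 2*pi = 0
by Gauss-Bonnet the loop rotates the vector by the enclosed defect sum (positive orientation, mod 2*pi)
final angle = (7/4)*pi + 0 = (7/4)*pi (mod 2*pi)

Answer: final direction angle = (7/4)*pi


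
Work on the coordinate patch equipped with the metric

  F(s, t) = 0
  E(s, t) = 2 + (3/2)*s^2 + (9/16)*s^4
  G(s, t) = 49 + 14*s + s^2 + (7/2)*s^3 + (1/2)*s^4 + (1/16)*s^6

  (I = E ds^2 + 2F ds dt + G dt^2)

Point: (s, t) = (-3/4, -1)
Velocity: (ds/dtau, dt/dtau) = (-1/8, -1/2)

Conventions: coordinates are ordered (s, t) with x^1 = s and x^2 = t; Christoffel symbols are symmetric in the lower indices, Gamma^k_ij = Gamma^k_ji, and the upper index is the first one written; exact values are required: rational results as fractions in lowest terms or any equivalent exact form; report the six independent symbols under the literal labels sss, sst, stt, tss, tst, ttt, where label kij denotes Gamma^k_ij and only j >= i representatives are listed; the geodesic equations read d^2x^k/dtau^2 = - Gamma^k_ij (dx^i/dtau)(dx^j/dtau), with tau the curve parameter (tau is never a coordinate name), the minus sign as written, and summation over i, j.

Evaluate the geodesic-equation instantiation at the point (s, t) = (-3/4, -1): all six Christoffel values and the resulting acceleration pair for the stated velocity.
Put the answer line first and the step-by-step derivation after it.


Answer: Gamma_sss = -6552/12377, Gamma_sst = 0, Gamma_stt = -143143/49508, Gamma_tss = 0, Gamma_tst = 28/121, Gamma_ttt = 0; accelerations (d^2s/dtau^2, d^2t/dtau^2) = (144781/198032, -7/242)

E = 12377/4096, F = 0, G = 2474329/65536 at the point
E_s = -819/256, E_t = 0, F_s = 0, F_t = 0, G_s = 143143/8192, G_t = 0
EG - F^2 = 30624770033/268435456;  g^inv = (268435456/30624770033) * [[2474329/65536, 0], [0, 12377/4096]]
first-kind symbols [ij,l] = (1/2)(d_i g_jl + d_j g_il - d_l g_ij): [ss,s] = E_s/2 = -819/512, [ss,t] = F_s - E_t/2 = 0, [st,s] = E_t/2 = 0, [st,t] = G_s/2 = 143143/16384, [tt,s] = F_t - G_s/2 = -143143/16384, [tt,t] = G_t/2 = 0
Gamma^s_ij = (G*[ij,s] - F*[ij,t])/(EG - F^2), Gamma^t_ij = (E*[ij,t] - F*[ij,s])/(EG - F^2)
Gamma_sss = -6552/12377, Gamma_sst = 0, Gamma_stt = -143143/49508, Gamma_tss = 0, Gamma_tst = 28/121, Gamma_ttt = 0
d^2s/dtau^2 = -(Gamma_sss*(-1/8)^2 + 2*Gamma_sst*(-1/8)*(-1/2) + Gamma_stt*(-1/2)^2) = 144781/198032
d^2t/dtau^2 = -(Gamma_tss*(-1/8)^2 + 2*Gamma_tst*(-1/8)*(-1/2) + Gamma_ttt*(-1/2)^2) = -7/242


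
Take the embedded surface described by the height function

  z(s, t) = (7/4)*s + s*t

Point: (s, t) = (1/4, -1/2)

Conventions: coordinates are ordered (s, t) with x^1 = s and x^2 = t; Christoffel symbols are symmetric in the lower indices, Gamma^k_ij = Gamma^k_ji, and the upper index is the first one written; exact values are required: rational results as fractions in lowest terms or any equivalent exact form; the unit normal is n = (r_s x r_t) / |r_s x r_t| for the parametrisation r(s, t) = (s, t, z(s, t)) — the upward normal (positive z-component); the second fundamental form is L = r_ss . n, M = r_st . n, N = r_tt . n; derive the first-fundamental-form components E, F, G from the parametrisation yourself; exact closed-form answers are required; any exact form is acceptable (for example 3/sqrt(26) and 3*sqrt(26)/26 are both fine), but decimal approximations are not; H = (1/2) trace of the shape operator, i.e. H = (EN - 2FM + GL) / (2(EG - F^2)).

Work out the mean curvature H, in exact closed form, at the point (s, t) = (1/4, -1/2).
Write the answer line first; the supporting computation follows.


Answer: H = -5*sqrt(42)/441

z_s = 5/4, z_t = 1/4, z_ss = 0, z_st = 1, z_tt = 0
E = 41/16, F = 5/16, G = 17/16; answer radicand W^2 = 21/8
unnormalised second-form numerators: l = 0, m = 1, n = 0; L = l/sqrt(21/8), and similarly M = m/sqrt(W^2), N = n/sqrt(W^2)
H = (E*n - 2*F*m + G*l) / (2*(EG - F^2)*sqrt(W^2)); E*n - 2*F*m + G*l = -5/8, EG - F^2 = 21/8, so H = (-5/42)/sqrt(21/8)


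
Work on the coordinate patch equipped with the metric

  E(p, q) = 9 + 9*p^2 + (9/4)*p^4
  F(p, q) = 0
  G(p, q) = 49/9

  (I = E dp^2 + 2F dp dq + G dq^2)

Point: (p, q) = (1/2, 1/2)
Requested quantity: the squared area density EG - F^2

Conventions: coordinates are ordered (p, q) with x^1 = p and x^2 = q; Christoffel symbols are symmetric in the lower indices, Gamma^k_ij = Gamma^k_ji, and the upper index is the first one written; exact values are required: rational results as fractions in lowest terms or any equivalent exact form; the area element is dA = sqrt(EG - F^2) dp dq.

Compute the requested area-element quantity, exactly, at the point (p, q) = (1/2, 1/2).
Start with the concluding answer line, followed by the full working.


Answer: EG - F^2 = 3969/64

E = 729/64, F = 0, G = 49/9; EG - F^2 = 3969/64


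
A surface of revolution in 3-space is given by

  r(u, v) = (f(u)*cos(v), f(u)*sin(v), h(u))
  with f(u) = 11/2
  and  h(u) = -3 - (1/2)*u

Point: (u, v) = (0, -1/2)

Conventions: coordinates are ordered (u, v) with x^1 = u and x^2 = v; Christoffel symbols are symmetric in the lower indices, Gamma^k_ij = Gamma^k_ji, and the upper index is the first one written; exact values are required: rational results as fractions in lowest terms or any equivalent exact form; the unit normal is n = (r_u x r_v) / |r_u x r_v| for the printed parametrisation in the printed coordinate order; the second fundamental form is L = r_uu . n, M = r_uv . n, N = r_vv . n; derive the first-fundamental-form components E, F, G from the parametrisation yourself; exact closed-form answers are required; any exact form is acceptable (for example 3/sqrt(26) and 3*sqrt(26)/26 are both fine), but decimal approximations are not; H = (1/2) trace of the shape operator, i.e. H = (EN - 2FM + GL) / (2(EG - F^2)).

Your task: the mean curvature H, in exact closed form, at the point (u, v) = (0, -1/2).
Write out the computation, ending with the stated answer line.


f = 11/2, f' = 0, f'' = 0, h' = -1/2, h'' = 0
E = 1/4, F = 0, G = 121/4; answer radicand W^2 = 1/4
unnormalised second-form numerators: l = 0, m = 0, n = -11/4; L = l/sqrt(1/4), and similarly M = m/sqrt(W^2), N = n/sqrt(W^2)
H = (E*n - 2*F*m + G*l) / (2*(EG - F^2)*sqrt(W^2)); E*n - 2*F*m + G*l = -11/16, EG - F^2 = 121/16, so H = (-1/22)/sqrt(1/4)

Answer: H = -1/11


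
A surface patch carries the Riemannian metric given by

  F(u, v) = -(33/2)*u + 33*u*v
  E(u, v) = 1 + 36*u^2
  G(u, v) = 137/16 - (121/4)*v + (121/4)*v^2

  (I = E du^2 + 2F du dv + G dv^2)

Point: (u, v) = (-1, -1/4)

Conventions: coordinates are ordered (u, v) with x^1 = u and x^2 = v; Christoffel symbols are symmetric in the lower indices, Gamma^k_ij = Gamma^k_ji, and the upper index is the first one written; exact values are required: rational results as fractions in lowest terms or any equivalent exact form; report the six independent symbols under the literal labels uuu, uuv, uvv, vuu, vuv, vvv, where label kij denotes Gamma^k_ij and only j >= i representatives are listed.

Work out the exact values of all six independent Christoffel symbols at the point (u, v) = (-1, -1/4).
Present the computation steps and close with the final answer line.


E = 37, F = 99/4, G = 1153/64 at the point
E_u = -72, E_v = 0, F_u = -99/4, F_v = -33, G_u = 0, G_v = -363/8
EG - F^2 = 3457/64;  g^inv = (64/3457) * [[1153/64, -99/4], [-99/4, 37]]
first-kind symbols [ij,l] = (1/2)(d_i g_jl + d_j g_il - d_l g_ij): [uu,u] = E_u/2 = -36, [uu,v] = F_u - E_v/2 = -99/4, [uv,u] = E_v/2 = 0, [uv,v] = G_u/2 = 0, [vv,u] = F_v - G_u/2 = -33, [vv,v] = G_v/2 = -363/16
Gamma^u_ij = (G*[ij,u] - F*[ij,v])/(EG - F^2), Gamma^v_ij = (E*[ij,v] - F*[ij,u])/(EG - F^2)

Answer: Gamma_uuu = -2304/3457, Gamma_uuv = 0, Gamma_uvv = -2112/3457, Gamma_vuu = -1584/3457, Gamma_vuv = 0, Gamma_vvv = -1452/3457


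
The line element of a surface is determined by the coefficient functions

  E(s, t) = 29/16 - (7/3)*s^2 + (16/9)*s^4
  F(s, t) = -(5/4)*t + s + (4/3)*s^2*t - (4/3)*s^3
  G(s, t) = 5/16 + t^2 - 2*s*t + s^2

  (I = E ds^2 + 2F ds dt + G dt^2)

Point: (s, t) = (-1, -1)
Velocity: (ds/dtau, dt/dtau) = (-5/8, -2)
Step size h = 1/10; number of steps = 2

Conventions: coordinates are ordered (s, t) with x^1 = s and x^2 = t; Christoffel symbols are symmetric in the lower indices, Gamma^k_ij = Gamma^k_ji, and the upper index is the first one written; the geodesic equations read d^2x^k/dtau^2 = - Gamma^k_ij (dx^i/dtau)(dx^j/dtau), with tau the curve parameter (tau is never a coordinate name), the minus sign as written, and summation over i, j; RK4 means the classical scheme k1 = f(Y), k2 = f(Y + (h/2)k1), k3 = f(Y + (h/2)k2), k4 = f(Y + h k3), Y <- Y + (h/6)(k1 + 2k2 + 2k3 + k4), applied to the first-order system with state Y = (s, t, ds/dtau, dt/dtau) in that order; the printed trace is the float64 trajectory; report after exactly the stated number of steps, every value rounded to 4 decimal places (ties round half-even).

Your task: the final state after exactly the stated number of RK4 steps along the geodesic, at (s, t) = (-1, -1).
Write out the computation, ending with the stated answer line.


f(Y) = (ds/dtau, dt/dtau, -Gamma^s_ij Y'^i Y'^j, -Gamma^t_ij Y'^i Y'^j) with the Gammas evaluated at the stage position; h = 0.100000; intermediate values shown to 6 dp
step 0: s = -1.0000, t = -1.0000, ds/dtau = -0.6250, dt/dtau = -2.0000
step 1:
  k1: at (s, t) = (-1.000000, -1.000000), (ds/dtau, dt/dtau) = (-0.625000, -2.000000); Gamma_sss = -0.904074, Gamma_sst = 0.000000, Gamma_stt = 0.078844, Gamma_tss = -0.343408, Gamma_tst = 0.000000, Gamma_ttt = -0.063075; k1 = (-0.625000, -2.000000, 0.037779, 0.386443)
  k2: at (s, t) = (-1.031250, -1.100000), (ds/dtau, dt/dtau) = (-0.623111, -1.980678); Gamma_sss = -1.143370, Gamma_sst = -0.046389, Gamma_stt = 0.132628, Gamma_tss = 0.166018, Gamma_tst = 0.252734, Gamma_ttt = -0.319682; k2 = (-0.623111, -1.980678, 0.038129, 0.565839)
  k3: at (s, t) = (-1.031156, -1.099034), (ds/dtau, dt/dtau) = (-0.623094, -1.971708); Gamma_sss = -1.141597, Gamma_sst = -0.045867, Gamma_stt = 0.132681, Gamma_tss = 0.158415, Gamma_tst = 0.249695, Gamma_ttt = -0.317153; k3 = (-0.623094, -1.971708, 0.040107, 0.557939)
  k4: at (s, t) = (-1.062309, -1.197171), (ds/dtau, dt/dtau) = (-0.620989, -1.944206); Gamma_sss = -1.324829, Gamma_sst = -0.073577, Gamma_stt = 0.167054, Gamma_tss = 0.555552, Gamma_tst = 0.459270, Gamma_ttt = -0.524634; k4 = (-0.620989, -1.944206, 0.057100, 0.659864)
  Y <- Y + (h/6)(k1 + 2k2 + 2k3 + k4): s = -1.0623, t = -1.1975, ds/dtau = -0.6208, dt/dtau = -1.9451
step 2:
  k1: at (s, t) = (-1.062307, -1.197483), (ds/dtau, dt/dtau) = (-0.620811, -1.945102); Gamma_sss = -1.325190, Gamma_sst = -0.073696, Gamma_stt = 0.166911, Gamma_tss = 0.558059, Gamma_tst = 0.460169, Gamma_ttt = -0.525310; k1 = (-0.620811, -1.945102, 0.057223, 0.661046)
  k2: at (s, t) = (-1.093347, -1.294738), (ds/dtau, dt/dtau) = (-0.617950, -1.912050); Gamma_sss = -1.447113, Gamma_sst = -0.080524, Gamma_stt = 0.179083, Gamma_tss = 0.817507, Gamma_tst = 0.616965, Gamma_ttt = -0.673936; k2 = (-0.617950, -1.912050, 0.088166, 0.693743)
  k3: at (s, t) = (-1.093204, -1.293085), (ds/dtau, dt/dtau) = (-0.616403, -1.910415); Gamma_sss = -1.445899, Gamma_sst = -0.080361, Gamma_stt = 0.179777, Gamma_tss = 0.809013, Gamma_tst = 0.613777, Gamma_ttt = -0.671502; k3 = (-0.616403, -1.910415, 0.082508, 0.697837)
  k4: at (s, t) = (-1.123947, -1.388524), (ds/dtau, dt/dtau) = (-0.612560, -1.875319); Gamma_sss = -1.517311, Gamma_sst = -0.070481, Gamma_stt = 0.174644, Gamma_tss = 0.942812, Gamma_tst = 0.722304, Gamma_ttt = -0.767528; k4 = (-0.612560, -1.875319, 0.117080, 0.686000)
  Y <- Y + (h/6)(k1 + 2k2 + 2k3 + k4): s = -1.1240, t = -1.3886, ds/dtau = -0.6122, dt/dtau = -1.8763

Answer: s = -1.1240, t = -1.3886, ds/dtau = -0.6122, dt/dtau = -1.8763


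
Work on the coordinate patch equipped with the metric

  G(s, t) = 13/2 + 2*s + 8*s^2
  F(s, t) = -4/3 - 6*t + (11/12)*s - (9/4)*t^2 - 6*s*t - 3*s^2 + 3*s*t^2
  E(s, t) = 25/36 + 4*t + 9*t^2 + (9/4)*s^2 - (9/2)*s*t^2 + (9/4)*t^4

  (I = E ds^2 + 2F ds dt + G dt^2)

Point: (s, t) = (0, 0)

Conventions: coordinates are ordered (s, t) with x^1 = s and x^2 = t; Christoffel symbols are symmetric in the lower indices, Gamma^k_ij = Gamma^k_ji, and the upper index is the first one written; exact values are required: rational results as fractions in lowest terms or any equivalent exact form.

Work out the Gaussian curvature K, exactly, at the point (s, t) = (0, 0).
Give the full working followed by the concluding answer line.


E = 25/36, F = -4/3, G = 13/2, EG - F^2 = 197/72 at the point
E_s = 0, E_t = 4, F_s = 11/12, F_t = -6, G_s = 2, G_t = 0
E_tt = 18, F_st = -6, G_ss = 16
By Brioschi, K is (det M1 - det M2) divided by (EG - F^2) squared.
M1 = [[-E_tt/2 + F_st - G_ss/2, E_s/2, F_s - E_t/2], [F_t - G_s/2, E, F], [G_t/2, F, G]] = [[-23, 0, -13/12], [-7, 25/36, -4/3], [0, -4/3, 13/2]]; det M1 = -1753/24
M2 = [[0, E_t/2, G_s/2], [E_t/2, E, F], [G_s/2, F, G]] = [[0, 2, 1], [2, 25/36, -4/3], [1, -4/3, 13/2]]; det M2 = -1153/36
det M1 - det M2 = -2953/72; K = -2953/72 / (197/72)^2 = -212616/38809

Answer: K = -212616/38809


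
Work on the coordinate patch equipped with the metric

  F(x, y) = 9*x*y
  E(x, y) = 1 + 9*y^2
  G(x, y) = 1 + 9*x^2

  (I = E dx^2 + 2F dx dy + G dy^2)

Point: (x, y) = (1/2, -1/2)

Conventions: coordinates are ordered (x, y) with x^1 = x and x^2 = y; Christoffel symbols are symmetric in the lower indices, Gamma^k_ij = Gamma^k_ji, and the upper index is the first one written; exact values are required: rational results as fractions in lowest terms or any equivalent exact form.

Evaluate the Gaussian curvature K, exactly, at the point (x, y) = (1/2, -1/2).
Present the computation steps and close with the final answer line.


E = 13/4, F = -9/4, G = 13/4, EG - F^2 = 11/2 at the point
E_x = 0, E_y = -9, F_x = -9/2, F_y = 9/2, G_x = 9, G_y = 0
E_yy = 18, F_xy = 9, G_xx = 18
By Brioschi, K is (det M1 - det M2) divided by (EG - F^2) squared.
M1 = [[-E_yy/2 + F_xy - G_xx/2, E_x/2, F_x - E_y/2], [F_y - G_x/2, E, F], [G_y/2, F, G]] = [[-9, 0, 0], [0, 13/4, -9/4], [0, -9/4, 13/4]]; det M1 = -99/2
M2 = [[0, E_y/2, G_x/2], [E_y/2, E, F], [G_x/2, F, G]] = [[0, -9/2, 9/2], [-9/2, 13/4, -9/4], [9/2, -9/4, 13/4]]; det M2 = -81/2
det M1 - det M2 = -9; K = -9 / (11/2)^2 = -36/121

Answer: K = -36/121


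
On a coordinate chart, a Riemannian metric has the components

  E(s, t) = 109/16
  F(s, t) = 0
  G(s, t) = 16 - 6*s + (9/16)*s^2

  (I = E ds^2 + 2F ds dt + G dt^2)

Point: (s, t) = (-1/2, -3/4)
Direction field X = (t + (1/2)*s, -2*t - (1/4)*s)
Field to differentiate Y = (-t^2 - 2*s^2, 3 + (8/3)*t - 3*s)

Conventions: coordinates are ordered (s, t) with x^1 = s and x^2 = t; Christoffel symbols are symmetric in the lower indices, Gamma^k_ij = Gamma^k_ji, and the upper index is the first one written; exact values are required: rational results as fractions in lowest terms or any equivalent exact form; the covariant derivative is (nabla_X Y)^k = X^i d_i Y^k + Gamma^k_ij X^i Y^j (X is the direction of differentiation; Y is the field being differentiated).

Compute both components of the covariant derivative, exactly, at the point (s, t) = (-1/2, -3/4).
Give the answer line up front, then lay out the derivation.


Answer: (nabla_X Y)^s = 8351/3488, (nabla_X Y)^t = 54149/6720

E = 109/16, F = 0, G = 1225/64 at the point
E_s = 0, E_t = 0, F_s = 0, F_t = 0, G_s = -105/16, G_t = 0
EG - F^2 = 133525/1024;  g^inv = (1024/133525) * [[1225/64, 0], [0, 109/16]]
first-kind symbols [ij,l] = (1/2)(d_i g_jl + d_j g_il - d_l g_ij): [ss,s] = E_s/2 = 0, [ss,t] = F_s - E_t/2 = 0, [st,s] = E_t/2 = 0, [st,t] = G_s/2 = -105/32, [tt,s] = F_t - G_s/2 = 105/32, [tt,t] = G_t/2 = 0
Gamma^s_ij = (G*[ij,s] - F*[ij,t])/(EG - F^2), Gamma^t_ij = (E*[ij,t] - F*[ij,s])/(EG - F^2)
Gamma_sss = 0, Gamma_sst = 0, Gamma_stt = 105/218, Gamma_tss = 0, Gamma_tst = -6/35, Gamma_ttt = 0
X = (-1, 13/8), Y = (-17/16, 5/2) at the point


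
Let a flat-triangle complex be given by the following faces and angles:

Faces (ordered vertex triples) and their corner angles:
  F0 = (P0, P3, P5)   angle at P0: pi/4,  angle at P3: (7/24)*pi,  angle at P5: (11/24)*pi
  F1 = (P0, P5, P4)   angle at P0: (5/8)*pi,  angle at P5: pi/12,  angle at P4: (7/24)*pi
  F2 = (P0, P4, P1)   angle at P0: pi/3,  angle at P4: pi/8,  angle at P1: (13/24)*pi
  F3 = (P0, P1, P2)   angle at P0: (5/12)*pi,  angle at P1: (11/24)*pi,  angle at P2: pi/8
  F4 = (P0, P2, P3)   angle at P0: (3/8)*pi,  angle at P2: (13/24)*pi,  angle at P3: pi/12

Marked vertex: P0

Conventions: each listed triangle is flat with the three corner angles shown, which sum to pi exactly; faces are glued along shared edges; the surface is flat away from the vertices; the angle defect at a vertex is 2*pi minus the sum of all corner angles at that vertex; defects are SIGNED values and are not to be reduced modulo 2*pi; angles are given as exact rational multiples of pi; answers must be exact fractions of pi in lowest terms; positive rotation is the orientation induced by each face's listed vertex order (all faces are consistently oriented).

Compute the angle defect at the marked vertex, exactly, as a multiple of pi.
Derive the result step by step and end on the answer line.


Sum of corner angles at P0: 2*pi
defect = 2*pi - 2*pi

Answer: defect(P0) = 0


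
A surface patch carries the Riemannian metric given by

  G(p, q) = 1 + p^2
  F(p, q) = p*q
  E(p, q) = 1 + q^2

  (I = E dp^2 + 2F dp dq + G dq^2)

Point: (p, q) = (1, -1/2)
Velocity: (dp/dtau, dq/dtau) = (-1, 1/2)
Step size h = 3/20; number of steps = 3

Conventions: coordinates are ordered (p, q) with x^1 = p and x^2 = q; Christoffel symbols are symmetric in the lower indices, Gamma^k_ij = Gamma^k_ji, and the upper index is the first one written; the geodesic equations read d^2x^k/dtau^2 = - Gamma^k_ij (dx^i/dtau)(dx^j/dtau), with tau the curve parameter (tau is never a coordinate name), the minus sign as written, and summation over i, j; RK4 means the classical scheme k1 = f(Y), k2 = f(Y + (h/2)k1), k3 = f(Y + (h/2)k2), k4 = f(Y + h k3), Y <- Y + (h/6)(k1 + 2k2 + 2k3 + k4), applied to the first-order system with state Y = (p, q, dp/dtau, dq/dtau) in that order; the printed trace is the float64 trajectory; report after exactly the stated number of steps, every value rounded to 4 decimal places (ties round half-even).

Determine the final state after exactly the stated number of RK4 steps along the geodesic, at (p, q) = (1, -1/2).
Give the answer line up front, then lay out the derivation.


Answer: p = 0.5237, q = -0.2212, dp/dtau = -1.1227, dq/dtau = 0.7573

f(Y) = (dp/dtau, dq/dtau, -Gamma^p_ij Y'^i Y'^j, -Gamma^q_ij Y'^i Y'^j) with the Gammas evaluated at the stage position; h = 0.150000; intermediate values shown to 6 dp
step 0: p = 1.0000, q = -0.5000, dp/dtau = -1.0000, dq/dtau = 0.5000
step 1:
  k1: at (p, q) = (1.000000, -0.500000), (dp/dtau, dq/dtau) = (-1.000000, 0.500000); Gamma_ppp = 0.000000, Gamma_ppq = -0.222222, Gamma_pqq = 0.000000, Gamma_qpp = 0.000000, Gamma_qpq = 0.444444, Gamma_qqq = 0.000000; k1 = (-1.000000, 0.500000, -0.222222, 0.444444)
  k2: at (p, q) = (0.925000, -0.462500), (dp/dtau, dq/dtau) = (-1.016667, 0.533333); Gamma_ppp = 0.000000, Gamma_ppq = -0.223481, Gamma_pqq = 0.000000, Gamma_qpp = 0.000000, Gamma_qpq = 0.446961, Gamma_qqq = 0.000000; k2 = (-1.016667, 0.533333, -0.242352, 0.484705)
  k3: at (p, q) = (0.923750, -0.460000), (dp/dtau, dq/dtau) = (-1.018176, 0.536353); Gamma_ppp = 0.000000, Gamma_ppq = -0.222770, Gamma_pqq = 0.000000, Gamma_qpp = 0.000000, Gamma_qpq = 0.447355, Gamma_qqq = 0.000000; k3 = (-1.018176, 0.536353, -0.243310, 0.488603)
  k4: at (p, q) = (0.847274, -0.419547), (dp/dtau, dq/dtau) = (-1.036496, 0.573290); Gamma_ppp = 0.000000, Gamma_ppq = -0.221526, Gamma_pqq = 0.000000, Gamma_qpp = 0.000000, Gamma_qpq = 0.447372, Gamma_qqq = 0.000000; k4 = (-1.036496, 0.573290, -0.263268, 0.531668)
  Y <- Y + (h/6)(k1 + 2k2 + 2k3 + k4): p = 0.8473, q = -0.4197, dp/dtau = -1.0364, dq/dtau = 0.5731
step 2:
  k1: at (p, q) = (0.847345, -0.419683), (dp/dtau, dq/dtau) = (-1.036420, 0.573068); Gamma_ppp = 0.000000, Gamma_ppq = -0.221571, Gamma_pqq = 0.000000, Gamma_qpp = 0.000000, Gamma_qpq = 0.447354, Gamma_qqq = 0.000000; k1 = (-1.036420, 0.573068, -0.263199, 0.531402)
  k2: at (p, q) = (0.769614, -0.376703), (dp/dtau, dq/dtau) = (-1.056160, 0.612923); Gamma_ppp = 0.000000, Gamma_ppq = -0.217219, Gamma_pqq = 0.000000, Gamma_qpp = 0.000000, Gamma_qpq = 0.443783, Gamma_qqq = 0.000000; k2 = (-1.056160, 0.612923, -0.281231, 0.574562)
  k3: at (p, q) = (0.768133, -0.373714), (dp/dtau, dq/dtau) = (-1.057513, 0.616160); Gamma_ppp = 0.000000, Gamma_ppq = -0.216058, Gamma_pqq = 0.000000, Gamma_qpp = 0.000000, Gamma_qpq = 0.444087, Gamma_qqq = 0.000000; k3 = (-1.057513, 0.616160, -0.281566, 0.578732)
  k4: at (p, q) = (0.688719, -0.327259), (dp/dtau, dq/dtau) = (-1.078655, 0.659878); Gamma_ppp = 0.000000, Gamma_ppq = -0.206939, Gamma_pqq = 0.000000, Gamma_qpp = 0.000000, Gamma_qpq = 0.435503, Gamma_qqq = 0.000000; k4 = (-1.078655, 0.659878, -0.294590, 0.619966)
  Y <- Y + (h/6)(k1 + 2k2 + 2k3 + k4): p = 0.6888, q = -0.3274, dp/dtau = -1.0785, dq/dtau = 0.6595
step 3:
  k1: at (p, q) = (0.688785, -0.327406), (dp/dtau, dq/dtau) = (-1.078505, 0.659517); Gamma_ppp = 0.000000, Gamma_ppq = -0.207007, Gamma_pqq = 0.000000, Gamma_qpp = 0.000000, Gamma_qpq = 0.435494, Gamma_qqq = 0.000000; k1 = (-1.078505, 0.659517, -0.294484, 0.619527)
  k2: at (p, q) = (0.607897, -0.277942), (dp/dtau, dq/dtau) = (-1.100591, 0.705982); Gamma_ppp = 0.000000, Gamma_ppq = -0.192109, Gamma_pqq = 0.000000, Gamma_qpp = 0.000000, Gamma_qpq = 0.420169, Gamma_qqq = 0.000000; k2 = (-1.100591, 0.705982, -0.298537, 0.652941)
  k3: at (p, q) = (0.606241, -0.274457), (dp/dtau, dq/dtau) = (-1.100895, 0.708488); Gamma_ppp = 0.000000, Gamma_ppq = -0.190218, Gamma_pqq = 0.000000, Gamma_qpp = 0.000000, Gamma_qpq = 0.420168, Gamma_qqq = 0.000000; k3 = (-1.100895, 0.708488, -0.296729, 0.655437)
  k4: at (p, q) = (0.523651, -0.221132), (dp/dtau, dq/dtau) = (-1.123014, 0.757833); Gamma_ppp = 0.000000, Gamma_ppq = -0.167131, Gamma_pqq = 0.000000, Gamma_qpp = 0.000000, Gamma_qpq = 0.395773, Gamma_qqq = 0.000000; k4 = (-1.123014, 0.757833, -0.284476, 0.673650)
  Y <- Y + (h/6)(k1 + 2k2 + 2k3 + k4): p = 0.5237, q = -0.2212, dp/dtau = -1.1227, dq/dtau = 0.7573


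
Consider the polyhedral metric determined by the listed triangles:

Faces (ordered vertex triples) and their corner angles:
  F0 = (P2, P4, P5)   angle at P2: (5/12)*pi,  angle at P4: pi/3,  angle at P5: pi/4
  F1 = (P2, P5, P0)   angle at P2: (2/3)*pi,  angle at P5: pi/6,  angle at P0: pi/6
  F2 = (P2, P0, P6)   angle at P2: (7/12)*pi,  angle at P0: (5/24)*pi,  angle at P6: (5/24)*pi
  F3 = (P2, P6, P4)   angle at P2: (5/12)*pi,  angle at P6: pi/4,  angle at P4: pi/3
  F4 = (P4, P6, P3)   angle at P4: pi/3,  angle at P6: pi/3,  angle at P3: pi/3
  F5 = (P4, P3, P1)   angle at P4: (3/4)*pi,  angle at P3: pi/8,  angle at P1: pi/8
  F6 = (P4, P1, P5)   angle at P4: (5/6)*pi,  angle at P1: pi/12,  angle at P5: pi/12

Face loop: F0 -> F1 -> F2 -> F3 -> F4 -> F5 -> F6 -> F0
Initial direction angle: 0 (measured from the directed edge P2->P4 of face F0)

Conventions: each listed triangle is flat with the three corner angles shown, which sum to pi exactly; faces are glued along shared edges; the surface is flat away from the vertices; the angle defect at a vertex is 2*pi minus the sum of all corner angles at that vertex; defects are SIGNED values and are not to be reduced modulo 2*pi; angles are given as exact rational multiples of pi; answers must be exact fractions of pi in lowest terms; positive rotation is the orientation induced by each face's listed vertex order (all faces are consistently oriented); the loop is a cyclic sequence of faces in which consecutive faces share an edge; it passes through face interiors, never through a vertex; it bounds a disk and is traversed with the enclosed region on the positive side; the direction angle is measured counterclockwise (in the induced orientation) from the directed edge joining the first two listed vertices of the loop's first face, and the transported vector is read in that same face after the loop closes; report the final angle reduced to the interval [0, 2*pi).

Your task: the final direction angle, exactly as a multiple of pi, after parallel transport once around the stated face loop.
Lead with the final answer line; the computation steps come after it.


Answer: final direction angle = (4/3)*pi

enclosed vertex P2: corner angles sum to (25/12)*pi, defect = 2*pi - (25/12)*pi = -pi/12
enclosed vertex P4: corner angles sum to (31/12)*pi, defect = 2*pi - (31/12)*pi = (-7/12)*pi
final direction = starting direction + enclosed defect total, reduced mod 2*pi (induced orientation)
final angle = 0 - (2/3)*pi = (4/3)*pi (mod 2*pi)


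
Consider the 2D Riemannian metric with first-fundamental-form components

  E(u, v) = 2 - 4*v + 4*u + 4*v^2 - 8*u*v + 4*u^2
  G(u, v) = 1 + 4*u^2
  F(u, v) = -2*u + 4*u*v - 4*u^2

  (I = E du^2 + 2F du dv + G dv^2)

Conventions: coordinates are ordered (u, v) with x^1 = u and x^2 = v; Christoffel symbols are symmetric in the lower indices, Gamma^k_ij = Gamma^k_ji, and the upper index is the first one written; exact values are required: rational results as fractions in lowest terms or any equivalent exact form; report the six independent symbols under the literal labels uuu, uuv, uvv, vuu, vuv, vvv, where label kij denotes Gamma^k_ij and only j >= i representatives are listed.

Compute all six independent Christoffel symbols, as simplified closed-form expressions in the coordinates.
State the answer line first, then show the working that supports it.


Answer: Gamma_uuu = (2*u - 2*v + 1)/(4*u^2 - 4*u*v + 2*u + 2*v^2 - 2*v + 1), Gamma_uuv = (-2*u + 2*v - 1)/(4*u^2 - 4*u*v + 2*u + 2*v^2 - 2*v + 1), Gamma_uvv = 0, Gamma_vuu = -2*u/(4*u^2 - 4*u*v + 2*u + 2*v^2 - 2*v + 1), Gamma_vuv = 2*u/(4*u^2 - 4*u*v + 2*u + 2*v^2 - 2*v + 1), Gamma_vvv = 0

E = 2 - 4*v + 4*u + 4*v^2 - 8*u*v + 4*u^2; F = -2*u + 4*u*v - 4*u^2; G = 1 + 4*u^2
Gamma^k_ij = (1/2) g^{kl} (d_i g_jl + d_j g_il - d_l g_ij), with g^inv = (1/(EG-F^2)) [[G, -F], [-F, E]]
first partials: E_u = 4 - 8*v + 8*u, E_v = -4 + 8*v - 8*u, F_u = -2 + 4*v - 8*u, F_v = 4*u, G_u = 8*u, G_v = 0
D = EG - F^2 = 2 - 4*v + 4*u + 4*v^2 - 8*u*v + 8*u^2
expanded: Gamma^u_uu = (G E_u - 2F F_u + F E_v)/(2D), Gamma^u_uv = (G E_v - F G_u)/(2D), Gamma^u_vv = (2G F_v - G G_u - F G_v)/(2D), Gamma^v_uu = (2E F_u - E E_v - F E_u)/(2D), Gamma^v_uv = (E G_u - F E_v)/(2D), Gamma^v_vv = (E G_v - 2F F_v + F G_u)/(2D); substitute and cancel common factors


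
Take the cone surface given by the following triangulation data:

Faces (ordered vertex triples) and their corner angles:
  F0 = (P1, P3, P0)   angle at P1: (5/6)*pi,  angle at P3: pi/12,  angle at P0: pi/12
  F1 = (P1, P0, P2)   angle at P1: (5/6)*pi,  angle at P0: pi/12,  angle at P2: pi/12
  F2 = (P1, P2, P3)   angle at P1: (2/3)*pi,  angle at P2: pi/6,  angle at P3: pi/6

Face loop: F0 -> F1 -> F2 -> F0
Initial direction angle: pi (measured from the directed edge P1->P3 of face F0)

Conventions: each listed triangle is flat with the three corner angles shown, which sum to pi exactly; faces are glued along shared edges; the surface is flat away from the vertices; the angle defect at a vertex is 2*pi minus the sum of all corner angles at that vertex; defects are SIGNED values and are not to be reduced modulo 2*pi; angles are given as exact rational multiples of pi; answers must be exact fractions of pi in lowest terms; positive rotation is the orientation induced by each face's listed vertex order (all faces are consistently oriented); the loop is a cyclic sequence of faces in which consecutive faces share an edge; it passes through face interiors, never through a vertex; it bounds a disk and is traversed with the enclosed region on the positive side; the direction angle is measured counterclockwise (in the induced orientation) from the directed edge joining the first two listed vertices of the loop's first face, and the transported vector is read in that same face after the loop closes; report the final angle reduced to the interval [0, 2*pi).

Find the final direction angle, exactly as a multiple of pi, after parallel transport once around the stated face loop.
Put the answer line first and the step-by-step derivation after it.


Answer: final direction angle = (2/3)*pi

enclosed vertex P1: corner angles sum to (7/3)*pi, defect = 2*pi - (7/3)*pi = -pi/3
adding the enclosed defects to the starting angle (mod 2*pi, induced orientation) gives the holonomy
final angle = pi - pi/3 = (2/3)*pi (mod 2*pi)


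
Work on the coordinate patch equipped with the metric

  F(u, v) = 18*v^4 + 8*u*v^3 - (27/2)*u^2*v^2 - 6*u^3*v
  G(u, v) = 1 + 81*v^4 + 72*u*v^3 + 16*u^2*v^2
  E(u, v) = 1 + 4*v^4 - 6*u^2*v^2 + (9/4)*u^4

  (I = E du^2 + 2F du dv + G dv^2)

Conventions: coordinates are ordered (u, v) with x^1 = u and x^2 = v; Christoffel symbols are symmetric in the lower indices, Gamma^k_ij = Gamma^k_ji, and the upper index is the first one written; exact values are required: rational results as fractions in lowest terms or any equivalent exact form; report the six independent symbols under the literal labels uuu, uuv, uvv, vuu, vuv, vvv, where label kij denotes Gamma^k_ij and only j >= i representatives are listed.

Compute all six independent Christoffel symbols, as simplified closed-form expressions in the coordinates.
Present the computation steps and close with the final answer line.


E = 1 + 4*v^4 - 6*u^2*v^2 + (9/4)*u^4; F = 18*v^4 + 8*u*v^3 - (27/2)*u^2*v^2 - 6*u^3*v; G = 1 + 81*v^4 + 72*u*v^3 + 16*u^2*v^2
Gamma^k_ij = (1/2) g^{kl} (d_i g_jl + d_j g_il - d_l g_ij), with g^inv = (1/(EG-F^2)) [[G, -F], [-F, E]]
first partials: E_u = -12*u*v^2 + 9*u^3, E_v = 16*v^3 - 12*u^2*v, F_u = 8*v^3 - 27*u*v^2 - 18*u^2*v, F_v = 72*v^3 + 24*u*v^2 - 27*u^2*v - 6*u^3, G_u = 72*v^3 + 32*u*v^2, G_v = 324*v^3 + 216*u*v^2 + 32*u^2*v
D = EG - F^2 = 1 + 85*v^4 + 72*u*v^3 + 10*u^2*v^2 + (9/4)*u^4
expanded: Gamma^u_uu = (G E_u - 2F F_u + F E_v)/(2D), Gamma^u_uv = (G E_v - F G_u)/(2D), Gamma^u_vv = (2G F_v - G G_u - F G_v)/(2D), Gamma^v_uu = (2E F_u - E E_v - F E_u)/(2D), Gamma^v_uv = (E G_u - F E_v)/(2D), Gamma^v_vv = (E G_v - 2F F_v + F G_u)/(2D); substitute and cancel common factors

Answer: Gamma_uuu = (18*u^3 - 24*u*v^2)/(9*u^4 + 40*u^2*v^2 + 288*u*v^3 + 340*v^4 + 4), Gamma_uuv = (-24*u^2*v + 32*v^3)/(9*u^4 + 40*u^2*v^2 + 288*u*v^3 + 340*v^4 + 4), Gamma_uvv = (-24*u^3 - 108*u^2*v + 32*u*v^2 + 144*v^3)/(9*u^4 + 40*u^2*v^2 + 288*u*v^3 + 340*v^4 + 4), Gamma_vuu = (-48*u^2*v - 108*u*v^2)/(9*u^4 + 40*u^2*v^2 + 288*u*v^3 + 340*v^4 + 4), Gamma_vuv = (64*u*v^2 + 144*v^3)/(9*u^4 + 40*u^2*v^2 + 288*u*v^3 + 340*v^4 + 4), Gamma_vvv = (64*u^2*v + 432*u*v^2 + 648*v^3)/(9*u^4 + 40*u^2*v^2 + 288*u*v^3 + 340*v^4 + 4)
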